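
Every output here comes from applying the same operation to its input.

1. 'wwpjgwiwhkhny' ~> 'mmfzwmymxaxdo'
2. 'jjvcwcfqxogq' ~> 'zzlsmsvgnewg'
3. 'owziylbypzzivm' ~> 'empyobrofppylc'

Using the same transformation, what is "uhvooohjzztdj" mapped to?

Rule — shift every letter 10 places backward in the alphabet (wrapping around).
"uhvooohjzztdj" → "kxleeexzppjtz".

kxleeexzppjtz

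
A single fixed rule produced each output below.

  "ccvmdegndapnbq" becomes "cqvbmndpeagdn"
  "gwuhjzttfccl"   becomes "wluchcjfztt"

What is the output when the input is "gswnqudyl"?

slwyndqu

Looking at the pairs, the operation is to delete the first character, then take characters alternately from the front and the back (1st, last, 2nd, 2nd-last, ...).
"gswnqudyl" → "swnqudyl" → "slwyndqu".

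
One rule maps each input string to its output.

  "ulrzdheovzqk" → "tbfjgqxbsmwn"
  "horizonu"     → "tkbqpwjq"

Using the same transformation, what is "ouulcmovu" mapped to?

wneoqxwqw

Each output is the input with this applied: move the first 2 characters to the end (rotate left by 2), then shift every letter 2 places forward in the alphabet (wrapping around).
Working it through for "ouulcmovu": intermediate "ulcmovuou", final "wneoqxwqw".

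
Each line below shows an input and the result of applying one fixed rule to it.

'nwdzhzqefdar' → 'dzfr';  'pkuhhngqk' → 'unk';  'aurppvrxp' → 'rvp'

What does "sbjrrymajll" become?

jyj

What's happening: keep one character in every 3, starting at position 3 (positions 3rd, 6th, 9th, ...).
"sbjrrymajll" → "jyj".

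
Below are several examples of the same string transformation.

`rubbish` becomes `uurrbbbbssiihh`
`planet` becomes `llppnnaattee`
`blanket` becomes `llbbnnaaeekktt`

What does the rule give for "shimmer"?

hhssmmiieemmrr

What's happening: swap each adjacent pair of characters (1↔2, 3↔4, ...), then double every character.
Starting from "shimmer": after the first operation, "hsmiemr"; after the second, "hhssmmiieemmrr".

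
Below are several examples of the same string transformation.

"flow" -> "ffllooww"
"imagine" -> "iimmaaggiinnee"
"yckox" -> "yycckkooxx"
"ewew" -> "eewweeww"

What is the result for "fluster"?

fflluusstteerr

The transformation: double every character.
For "fluster" the result is "fflluusstteerr".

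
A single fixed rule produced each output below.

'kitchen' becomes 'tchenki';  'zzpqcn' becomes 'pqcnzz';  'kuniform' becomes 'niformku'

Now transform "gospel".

spelgo

The transformation: move the first 2 characters to the end (rotate left by 2).
Applying that to "gospel" gives "spelgo".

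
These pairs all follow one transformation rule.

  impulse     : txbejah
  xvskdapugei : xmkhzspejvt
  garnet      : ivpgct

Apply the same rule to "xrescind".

smgthrxc

Rule — shift every letter 11 places backward in the alphabet (wrapping around), then move the last character to the front.
For "xrescind", step one produces "mgthrxcs"; step two turns that into "smgthrxc".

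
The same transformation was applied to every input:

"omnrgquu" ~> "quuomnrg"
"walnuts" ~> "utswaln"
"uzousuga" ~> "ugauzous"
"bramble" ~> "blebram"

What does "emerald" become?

aldemer

The rule is to move the last 3 characters to the front (rotate right by 3).
So "emerald" becomes "aldemer".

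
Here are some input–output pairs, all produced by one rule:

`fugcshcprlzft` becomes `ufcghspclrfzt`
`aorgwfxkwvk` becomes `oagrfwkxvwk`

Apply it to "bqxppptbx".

The transformation: swap each adjacent pair of characters (1↔2, 3↔4, ...).
On "bqxppptbx" that produces "qbpxppbtx".

qbpxppbtx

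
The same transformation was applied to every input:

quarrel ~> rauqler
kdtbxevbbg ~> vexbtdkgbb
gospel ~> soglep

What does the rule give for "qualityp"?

Rule — reverse the string, then move the first 3 characters to the end (rotate left by 3).
Applying both steps to "qualityp": "pytilauq", then "ilauqpyt".

ilauqpyt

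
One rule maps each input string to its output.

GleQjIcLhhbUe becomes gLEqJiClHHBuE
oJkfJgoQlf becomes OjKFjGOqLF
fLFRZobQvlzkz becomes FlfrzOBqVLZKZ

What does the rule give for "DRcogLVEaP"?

Rule — flip the case of every letter.
For "DRcogLVEaP" the result is "drCOGlveAp".

drCOGlveAp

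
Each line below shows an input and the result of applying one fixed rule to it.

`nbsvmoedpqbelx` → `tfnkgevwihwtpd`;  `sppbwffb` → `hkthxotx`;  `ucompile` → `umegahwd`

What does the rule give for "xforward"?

xpjgsovj

Looking at the pairs, the operation is to swap each adjacent pair of characters (1↔2, 3↔4, ...), then shift every letter 8 places backward in the alphabet (wrapping around).
On "xforward": the first step gives "fxroawdr", and the second then gives "xpjgsovj".
(Check on "sppbwffb": → "psbpfwbf" → "hkthxotx" ✓)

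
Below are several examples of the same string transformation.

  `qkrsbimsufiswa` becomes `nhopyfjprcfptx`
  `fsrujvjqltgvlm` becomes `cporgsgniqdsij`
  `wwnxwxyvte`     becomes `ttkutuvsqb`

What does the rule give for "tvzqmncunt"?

Rule — shift every letter 3 places backward in the alphabet (wrapping around).
"tvzqmncunt" → "qswnjkzrkq".

qswnjkzrkq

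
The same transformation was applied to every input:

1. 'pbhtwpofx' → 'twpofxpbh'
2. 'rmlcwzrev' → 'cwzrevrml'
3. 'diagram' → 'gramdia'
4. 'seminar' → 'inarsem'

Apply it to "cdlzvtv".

zvtvcdl

The transformation: move the first 3 characters to the end (rotate left by 3).
For "cdlzvtv" the result is "zvtvcdl".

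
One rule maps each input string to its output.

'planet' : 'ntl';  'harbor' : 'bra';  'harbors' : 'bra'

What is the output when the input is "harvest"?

vsa

Looking at the pairs, the operation is to keep every other character starting from the second (positions 2nd, 4th, 6th, ...), then move the first character to the end.
On "harvest": the first step gives "avs", and the second then gives "vsa".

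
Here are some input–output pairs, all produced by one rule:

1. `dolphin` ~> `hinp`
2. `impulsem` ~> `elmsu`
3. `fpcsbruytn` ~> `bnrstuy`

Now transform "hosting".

gint

Each output is the input with this applied: delete the first 3 characters, then sort the characters into alphabetical order.
On "hosting": the first step gives "ting", and the second then gives "gint".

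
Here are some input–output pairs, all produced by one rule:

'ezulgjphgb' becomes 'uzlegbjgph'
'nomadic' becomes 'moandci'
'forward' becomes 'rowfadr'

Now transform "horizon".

roihzno

Looking at the pairs, the operation is to move the first 2 characters to the end (rotate left by 2), then take characters alternately from the front and the back (1st, last, 2nd, 2nd-last, ...).
Working it through for "horizon": intermediate "rizonho", final "roihzno".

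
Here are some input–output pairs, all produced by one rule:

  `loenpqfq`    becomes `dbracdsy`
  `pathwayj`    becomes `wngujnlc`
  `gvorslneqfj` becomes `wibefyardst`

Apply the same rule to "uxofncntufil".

Each output is the input with this applied: swap the first and last characters, then shift every letter 13 places forward in the alphabet (wrapping around) — i.e. ROT13.
For "uxofncntufil", step one produces "lxofncntufiu"; step two turns that into "ykbsapaghsvh".

ykbsapaghsvh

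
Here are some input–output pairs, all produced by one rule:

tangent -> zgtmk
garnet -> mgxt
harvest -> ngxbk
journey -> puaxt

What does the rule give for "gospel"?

Looking at the pairs, the operation is to delete the last 2 characters, then shift every letter 6 places forward in the alphabet (wrapping around).
Working it through for "gospel": intermediate "gosp", final "muyv".

muyv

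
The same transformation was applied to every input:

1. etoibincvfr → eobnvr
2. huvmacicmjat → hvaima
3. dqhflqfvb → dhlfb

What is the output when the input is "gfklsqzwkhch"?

gkszkc

Looking at the pairs, the operation is to keep every other character starting from the first (positions 1st, 3rd, 5th, ...).
On "gfklsqzwkhch" that produces "gkszkc".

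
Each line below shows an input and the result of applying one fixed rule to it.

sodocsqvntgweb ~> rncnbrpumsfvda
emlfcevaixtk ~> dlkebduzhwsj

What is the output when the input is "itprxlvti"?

The rule is to shift every letter 1 place backward in the alphabet (wrapping around).
Applying that to "itprxlvti" gives "hsoqwkush".

hsoqwkush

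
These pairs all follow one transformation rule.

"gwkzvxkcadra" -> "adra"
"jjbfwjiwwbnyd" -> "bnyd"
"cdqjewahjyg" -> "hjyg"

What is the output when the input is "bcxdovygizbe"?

izbe

In each case the input is transformed by: keep only the last 4 characters.
So "bcxdovygizbe" becomes "izbe".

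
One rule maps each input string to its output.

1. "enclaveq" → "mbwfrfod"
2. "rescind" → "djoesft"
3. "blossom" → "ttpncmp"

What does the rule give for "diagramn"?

hsbnoejb

The pattern: shift every letter 1 place forward in the alphabet (wrapping around), then move the first 3 characters to the end (rotate left by 3).
Working it through for "diagramn": intermediate "ejbhsbno", final "hsbnoejb".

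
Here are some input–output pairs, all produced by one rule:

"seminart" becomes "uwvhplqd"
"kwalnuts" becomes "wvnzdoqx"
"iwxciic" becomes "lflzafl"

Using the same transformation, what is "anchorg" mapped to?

What's happening: shift every letter 3 places forward in the alphabet (wrapping around), then move the last 2 characters to the front (rotate right by 2).
Applying that to "anchorg" gives "ujdqfkr".

ujdqfkr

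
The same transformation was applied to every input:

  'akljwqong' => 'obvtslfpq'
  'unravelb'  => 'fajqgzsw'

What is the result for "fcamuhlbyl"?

The transformation: move the first 3 characters to the end (rotate left by 3), then shift every letter 5 places forward in the alphabet (wrapping around).
So "fcamuhlbyl" becomes "rzmqgdqkhf".

rzmqgdqkhf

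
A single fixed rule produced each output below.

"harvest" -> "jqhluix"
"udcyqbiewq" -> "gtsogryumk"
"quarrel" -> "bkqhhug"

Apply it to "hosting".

The rule is to swap the first and last characters, then shift every letter 10 places backward in the alphabet (wrapping around).
"hosting" → "gostinh" → "weijydx".

weijydx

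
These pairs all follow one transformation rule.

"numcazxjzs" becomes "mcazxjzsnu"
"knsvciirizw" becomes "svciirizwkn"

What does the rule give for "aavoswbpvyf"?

voswbpvyfaa

The transformation: move the first 2 characters to the end (rotate left by 2).
So "aavoswbpvyf" becomes "voswbpvyfaa".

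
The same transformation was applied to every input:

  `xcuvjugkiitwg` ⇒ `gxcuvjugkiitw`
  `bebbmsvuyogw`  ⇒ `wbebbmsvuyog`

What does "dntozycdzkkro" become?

What's happening: move the last character to the front.
Applying that to "dntozycdzkkro" gives "odntozycdzkkr".

odntozycdzkkr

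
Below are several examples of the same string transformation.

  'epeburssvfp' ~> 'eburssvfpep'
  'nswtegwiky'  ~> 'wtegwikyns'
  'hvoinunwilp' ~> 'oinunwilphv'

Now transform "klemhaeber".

What's happening: move the first 2 characters to the end (rotate left by 2).
Applying that to "klemhaeber" gives "emhaeberkl".

emhaeberkl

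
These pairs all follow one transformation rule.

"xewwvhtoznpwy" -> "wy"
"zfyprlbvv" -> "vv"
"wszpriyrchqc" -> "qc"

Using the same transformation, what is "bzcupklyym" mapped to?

ym

What's happening: keep only the last 2 characters.
On "bzcupklyym" that produces "ym".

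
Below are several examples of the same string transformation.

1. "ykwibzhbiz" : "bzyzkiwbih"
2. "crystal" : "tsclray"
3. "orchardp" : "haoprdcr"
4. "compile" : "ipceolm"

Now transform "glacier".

icgrlea

What's happening: take characters alternately from the front and the back (1st, last, 2nd, 2nd-last, ...), then move the last 2 characters to the front (rotate right by 2).
On "glacier": the first step gives "grleaic", and the second then gives "icgrlea".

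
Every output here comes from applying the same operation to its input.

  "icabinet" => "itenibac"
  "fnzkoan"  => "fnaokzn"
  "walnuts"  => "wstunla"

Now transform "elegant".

The rule is to move the first character to the end, then reverse the string.
For "elegant", step one produces "legante"; step two turns that into "etnagel".

etnagel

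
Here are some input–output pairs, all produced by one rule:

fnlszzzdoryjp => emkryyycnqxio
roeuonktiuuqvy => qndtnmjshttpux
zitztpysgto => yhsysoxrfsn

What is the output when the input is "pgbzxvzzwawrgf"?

The rule is to shift every letter 1 place backward in the alphabet (wrapping around).
Doing the same to "pgbzxvzzwawrgf": "ofaywuyyvzvqfe".

ofaywuyyvzvqfe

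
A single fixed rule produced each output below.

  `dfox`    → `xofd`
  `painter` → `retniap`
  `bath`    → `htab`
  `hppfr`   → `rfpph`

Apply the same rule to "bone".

Rule — reverse the string.
For "bone" the result is "enob".

enob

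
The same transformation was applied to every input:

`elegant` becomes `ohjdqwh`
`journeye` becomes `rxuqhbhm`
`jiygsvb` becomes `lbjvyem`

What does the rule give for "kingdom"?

lqjgrpn

The pattern: move the first character to the end, then shift every letter 3 places forward in the alphabet (wrapping around).
For "kingdom", step one produces "ingdomk"; step two turns that into "lqjgrpn".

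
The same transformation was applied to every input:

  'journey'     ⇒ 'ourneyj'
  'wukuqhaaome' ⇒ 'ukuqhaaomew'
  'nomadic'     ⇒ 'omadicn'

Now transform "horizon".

orizonh

Looking at the pairs, the operation is to move the first character to the end.
Doing the same to "horizon": "orizonh".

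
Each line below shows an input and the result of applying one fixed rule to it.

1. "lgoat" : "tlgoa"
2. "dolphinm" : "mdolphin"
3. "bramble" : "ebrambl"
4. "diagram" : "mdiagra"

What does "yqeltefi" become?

The rule is to move the last character to the front.
"yqeltefi" → "iyqeltef".

iyqeltef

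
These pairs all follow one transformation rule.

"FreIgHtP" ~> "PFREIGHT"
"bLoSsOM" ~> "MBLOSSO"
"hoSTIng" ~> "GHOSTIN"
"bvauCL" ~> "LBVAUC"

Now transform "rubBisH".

The rule is to move the last character to the front, then convert every letter to uppercase.
"rubBisH" → "HRUBBIS".

HRUBBIS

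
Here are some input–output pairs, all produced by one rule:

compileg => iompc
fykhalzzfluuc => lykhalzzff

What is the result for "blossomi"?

slosb

Rule — delete the last 3 characters, then swap the first and last characters.
Starting from "blossomi": after the first operation, "bloss"; after the second, "slosb".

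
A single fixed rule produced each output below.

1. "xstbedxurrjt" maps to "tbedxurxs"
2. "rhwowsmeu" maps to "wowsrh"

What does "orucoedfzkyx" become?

ucoedfzor

The pattern: delete the last 3 characters, then move the first 2 characters to the end (rotate left by 2).
So "orucoedfzkyx" becomes "ucoedfzor".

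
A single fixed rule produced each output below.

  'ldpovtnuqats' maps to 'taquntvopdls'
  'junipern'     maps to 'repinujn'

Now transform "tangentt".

Each output is the input with this applied: reverse the string, then move the first character to the end.
Applying both steps to "tangentt": "ttnegnat", then "tnegnatt".
(Check on "ldpovtnuqats": → "staquntvopdl" → "taquntvopdls" ✓)

tnegnatt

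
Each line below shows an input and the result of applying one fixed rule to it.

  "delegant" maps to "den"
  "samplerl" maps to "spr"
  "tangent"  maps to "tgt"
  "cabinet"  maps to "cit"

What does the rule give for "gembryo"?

gbo

Each output is the input with this applied: keep one character in every 3, starting at position 1 (positions 1st, 4th, 7th, ...).
On "gembryo" that produces "gbo".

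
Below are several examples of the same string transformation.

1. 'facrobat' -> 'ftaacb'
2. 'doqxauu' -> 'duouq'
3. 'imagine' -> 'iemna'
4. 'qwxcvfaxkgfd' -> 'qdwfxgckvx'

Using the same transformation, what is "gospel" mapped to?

Rule — take characters alternately from the front and the back (1st, last, 2nd, 2nd-last, ...), then delete the last 2 characters.
For "gospel", step one produces "gloesp"; step two turns that into "gloe".

gloe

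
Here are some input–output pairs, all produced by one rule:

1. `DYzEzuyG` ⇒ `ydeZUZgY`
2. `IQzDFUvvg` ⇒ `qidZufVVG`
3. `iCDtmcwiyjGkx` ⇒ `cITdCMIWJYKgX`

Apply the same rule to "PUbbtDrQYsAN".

upBBdTqRSyna

The transformation: swap each adjacent pair of characters (1↔2, 3↔4, ...), then flip the case of every letter.
Working it through for "PUbbtDrQYsAN": intermediate "UPbbDtQrsYNA", final "upBBdTqRSyna".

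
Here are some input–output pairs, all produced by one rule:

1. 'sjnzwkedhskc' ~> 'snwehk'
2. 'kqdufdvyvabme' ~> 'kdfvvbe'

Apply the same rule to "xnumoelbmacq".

xuolmc

Looking at the pairs, the operation is to keep every other character starting from the first (positions 1st, 3rd, 5th, ...).
For "xnumoelbmacq" the result is "xuolmc".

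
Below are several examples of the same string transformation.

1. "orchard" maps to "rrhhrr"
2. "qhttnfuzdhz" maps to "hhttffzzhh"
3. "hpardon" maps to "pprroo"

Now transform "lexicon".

eeiioo

The transformation: keep every other character starting from the second (positions 2nd, 4th, 6th, ...), then double every character.
Starting from "lexicon": after the first operation, "eio"; after the second, "eeiioo".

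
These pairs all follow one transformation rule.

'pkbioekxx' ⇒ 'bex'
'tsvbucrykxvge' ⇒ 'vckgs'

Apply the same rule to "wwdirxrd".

dxw

In each case the input is transformed by: move the first 2 characters to the end (rotate left by 2), then keep one character in every 3, starting at position 1 (positions 1st, 4th, 7th, ...).
Working it through for "wwdirxrd": intermediate "dirxrdww", final "dxw".
(Check on "pkbioekxx": → "bioekxxpk" → "bex" ✓)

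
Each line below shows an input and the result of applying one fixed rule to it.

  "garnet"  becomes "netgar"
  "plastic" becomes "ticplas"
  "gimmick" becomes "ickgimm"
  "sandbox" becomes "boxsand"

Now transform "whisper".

The pattern: move the last 3 characters to the front (rotate right by 3).
"whisper" → "perwhis".

perwhis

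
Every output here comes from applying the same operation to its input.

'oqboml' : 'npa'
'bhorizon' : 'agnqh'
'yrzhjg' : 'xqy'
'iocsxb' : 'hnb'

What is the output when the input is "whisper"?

The rule is to shift every letter 1 place backward in the alphabet (wrapping around), then delete the last 3 characters.
For "whisper" the result is "vghr".

vghr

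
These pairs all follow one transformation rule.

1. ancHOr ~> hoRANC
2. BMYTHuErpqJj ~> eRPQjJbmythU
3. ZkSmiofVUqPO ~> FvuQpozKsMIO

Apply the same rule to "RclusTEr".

SteRrCLU

The transformation: flip the case of every letter, then swap the front and back halves of the string.
Working it through for "RclusTEr": intermediate "rCLUSteR", final "SteRrCLU".
(Check on "ancHOr": → "ANChoR" → "hoRANC" ✓)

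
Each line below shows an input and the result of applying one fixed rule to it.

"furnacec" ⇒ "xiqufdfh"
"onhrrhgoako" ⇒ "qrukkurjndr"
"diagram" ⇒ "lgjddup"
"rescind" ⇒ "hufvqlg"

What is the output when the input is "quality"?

Rule — shift every letter 3 places forward in the alphabet (wrapping around), then swap each adjacent pair of characters (1↔2, 3↔4, ...).
"quality" → "xtodwlb".

xtodwlb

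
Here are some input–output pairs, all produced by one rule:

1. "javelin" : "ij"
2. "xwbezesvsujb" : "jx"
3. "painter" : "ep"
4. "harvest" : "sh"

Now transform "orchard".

The transformation: swap the first and last characters, then keep only the last 2 characters.
For "orchard", step one produces "drcharo"; step two turns that into "ro".
(Check on "harvest": → "tarvesh" → "sh" ✓)

ro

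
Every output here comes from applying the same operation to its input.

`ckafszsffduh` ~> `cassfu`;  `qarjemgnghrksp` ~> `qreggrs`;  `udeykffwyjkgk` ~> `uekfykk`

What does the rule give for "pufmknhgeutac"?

pfkhetc

The transformation: keep every other character starting from the first (positions 1st, 3rd, 5th, ...).
"pufmknhgeutac" → "pfkhetc".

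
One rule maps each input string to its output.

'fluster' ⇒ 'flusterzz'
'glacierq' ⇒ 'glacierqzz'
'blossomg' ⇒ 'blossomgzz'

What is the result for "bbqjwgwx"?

bbqjwgwxzz

What's happening: append "zz".
"bbqjwgwx" → "bbqjwgwxzz".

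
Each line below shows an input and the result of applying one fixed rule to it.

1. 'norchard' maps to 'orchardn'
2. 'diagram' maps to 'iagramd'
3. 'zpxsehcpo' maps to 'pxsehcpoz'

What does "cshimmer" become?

shimmerc

The pattern: move the first character to the end.
For "cshimmer" the result is "shimmerc".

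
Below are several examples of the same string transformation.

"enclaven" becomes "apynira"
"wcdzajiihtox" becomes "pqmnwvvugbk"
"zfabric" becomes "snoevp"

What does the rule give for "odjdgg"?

The transformation: delete the first character, then shift every letter 13 places forward in the alphabet (wrapping around) — i.e. ROT13.
On "odjdgg": the first step gives "djdgg", and the second then gives "qwqtt".

qwqtt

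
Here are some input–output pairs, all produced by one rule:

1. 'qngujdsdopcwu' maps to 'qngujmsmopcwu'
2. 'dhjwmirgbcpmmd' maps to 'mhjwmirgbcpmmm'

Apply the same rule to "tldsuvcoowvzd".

The transformation: replace every "d" with "m".
On "tldsuvcoowvzd" that produces "tlmsuvcoowvzm".

tlmsuvcoowvzm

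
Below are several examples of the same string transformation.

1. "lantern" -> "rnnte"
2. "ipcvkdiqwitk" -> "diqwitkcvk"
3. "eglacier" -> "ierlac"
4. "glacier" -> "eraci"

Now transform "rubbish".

shbbi

Each output is the input with this applied: delete the first 2 characters, then move the first 3 characters to the end (rotate left by 3).
On "rubbish": the first step gives "bbish", and the second then gives "shbbi".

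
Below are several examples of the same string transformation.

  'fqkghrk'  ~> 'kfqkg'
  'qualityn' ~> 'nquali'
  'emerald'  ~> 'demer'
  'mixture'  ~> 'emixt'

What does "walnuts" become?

Each output is the input with this applied: move the last 3 characters to the front (rotate right by 3), then delete the first 2 characters.
Working it through for "walnuts": intermediate "utswaln", final "swaln".

swaln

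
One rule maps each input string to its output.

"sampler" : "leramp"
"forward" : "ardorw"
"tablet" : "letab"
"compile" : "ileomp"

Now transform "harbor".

The rule is to delete the first character, then move the last 3 characters to the front (rotate right by 3).
"harbor" → "borar".

borar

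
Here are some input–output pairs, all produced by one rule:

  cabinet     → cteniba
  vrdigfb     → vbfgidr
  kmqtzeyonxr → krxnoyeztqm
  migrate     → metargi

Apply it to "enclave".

eevalcn

Looking at the pairs, the operation is to move the first character to the end, then reverse the string.
Applying both steps to "enclave": "nclavee", then "eevalcn".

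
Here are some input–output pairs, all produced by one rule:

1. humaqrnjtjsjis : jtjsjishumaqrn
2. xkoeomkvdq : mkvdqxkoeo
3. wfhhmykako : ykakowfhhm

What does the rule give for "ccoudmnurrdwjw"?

urrdwjwccoudmn

Looking at the pairs, the operation is to swap the front and back halves of the string.
For "ccoudmnurrdwjw" the result is "urrdwjwccoudmn".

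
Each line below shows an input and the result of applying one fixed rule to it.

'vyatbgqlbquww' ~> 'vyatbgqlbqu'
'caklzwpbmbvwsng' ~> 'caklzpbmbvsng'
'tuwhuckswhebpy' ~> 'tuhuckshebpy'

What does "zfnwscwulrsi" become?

zfnsculrsi

Each output is the input with this applied: remove every "w".
For "zfnwscwulrsi" the result is "zfnsculrsi".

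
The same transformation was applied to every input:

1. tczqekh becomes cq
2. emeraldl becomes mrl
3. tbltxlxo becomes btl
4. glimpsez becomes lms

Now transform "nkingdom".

knd

Looking at the pairs, the operation is to delete the last 2 characters, then keep every other character starting from the second (positions 2nd, 4th, 6th, ...).
So "nkingdom" becomes "knd".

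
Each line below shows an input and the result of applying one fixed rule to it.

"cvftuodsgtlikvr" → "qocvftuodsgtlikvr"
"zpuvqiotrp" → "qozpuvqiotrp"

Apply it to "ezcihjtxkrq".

qoezcihjtxkrq

The transformation: prepend "qo".
On "ezcihjtxkrq" that produces "qoezcihjtxkrq".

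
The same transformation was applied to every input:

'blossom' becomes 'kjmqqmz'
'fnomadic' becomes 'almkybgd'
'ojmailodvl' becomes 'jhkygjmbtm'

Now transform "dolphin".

In each case the input is transformed by: shift every letter 2 places backward in the alphabet (wrapping around), then swap the first and last characters.
On "dolphin": the first step gives "bmjnfgl", and the second then gives "lmjnfgb".
(Check on "fnomadic": → "dlmkybga" → "almkybgd" ✓)

lmjnfgb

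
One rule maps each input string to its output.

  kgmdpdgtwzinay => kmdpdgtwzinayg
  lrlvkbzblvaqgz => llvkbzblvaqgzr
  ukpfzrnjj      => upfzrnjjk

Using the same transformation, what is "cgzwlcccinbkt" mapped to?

What's happening: move the first character to the end, then swap the first and last characters.
Applying both steps to "cgzwlcccinbkt": "gzwlcccinbktc", then "czwlcccinbktg".

czwlcccinbktg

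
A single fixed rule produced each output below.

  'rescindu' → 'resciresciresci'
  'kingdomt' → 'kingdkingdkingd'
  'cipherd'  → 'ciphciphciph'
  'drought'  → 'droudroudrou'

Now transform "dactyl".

dacdacdac

What's happening: delete the last 3 characters, then write the whole string 3 times in a row.
For "dactyl", step one produces "dac"; step two turns that into "dacdacdac".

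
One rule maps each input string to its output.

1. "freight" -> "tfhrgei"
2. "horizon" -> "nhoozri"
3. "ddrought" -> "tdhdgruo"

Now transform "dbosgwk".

In each case the input is transformed by: take characters alternately from the front and the back (1st, last, 2nd, 2nd-last, ...), then swap each adjacent pair of characters (1↔2, 3↔4, ...).
Starting from "dbosgwk": after the first operation, "dkbwogs"; after the second, "kdwbgos".

kdwbgos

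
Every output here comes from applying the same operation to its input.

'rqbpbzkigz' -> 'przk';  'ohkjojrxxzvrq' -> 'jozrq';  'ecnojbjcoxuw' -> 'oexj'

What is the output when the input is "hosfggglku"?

fhug

The rule is to keep one character in every 3, starting at position 1 (positions 1st, 4th, 7th, ...), then swap each adjacent pair of characters (1↔2, 3↔4, ...).
"hosfggglku" → "hfgu" → "fhug".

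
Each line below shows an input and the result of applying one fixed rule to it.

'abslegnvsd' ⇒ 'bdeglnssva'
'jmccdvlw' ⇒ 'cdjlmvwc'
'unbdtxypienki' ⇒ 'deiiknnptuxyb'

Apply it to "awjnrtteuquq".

ejnqqrttuuwa

The transformation: sort the characters into alphabetical order, then move the first character to the end.
On "awjnrtteuquq": the first step gives "aejnqqrttuuw", and the second then gives "ejnqqrttuuwa".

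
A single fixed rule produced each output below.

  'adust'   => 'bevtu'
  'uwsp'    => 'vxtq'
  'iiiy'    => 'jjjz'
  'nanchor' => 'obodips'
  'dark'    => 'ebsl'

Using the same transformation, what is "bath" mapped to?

cbui

What's happening: shift every letter 1 place forward in the alphabet (wrapping around).
Applying that to "bath" gives "cbui".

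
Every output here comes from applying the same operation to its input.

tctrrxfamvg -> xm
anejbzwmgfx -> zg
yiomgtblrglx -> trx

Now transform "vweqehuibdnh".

hbh

The pattern: delete the first 3 characters, then keep one character in every 3, starting at position 3 (positions 3rd, 6th, 9th, ...).
Working it through for "vweqehuibdnh": intermediate "qehuibdnh", final "hbh".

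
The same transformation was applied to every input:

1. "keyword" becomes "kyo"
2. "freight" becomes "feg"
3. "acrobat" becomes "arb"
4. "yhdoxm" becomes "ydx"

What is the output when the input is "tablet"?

Each output is the input with this applied: delete the last character, then keep every other character starting from the first (positions 1st, 3rd, 5th, ...).
So "tablet" becomes "tbe".
(Check on "freight": → "freigh" → "feg" ✓)

tbe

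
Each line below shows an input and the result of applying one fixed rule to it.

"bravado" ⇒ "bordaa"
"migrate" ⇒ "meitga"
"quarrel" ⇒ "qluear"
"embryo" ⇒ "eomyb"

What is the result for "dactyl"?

dlayc

What's happening: take characters alternately from the front and the back (1st, last, 2nd, 2nd-last, ...), then delete the last character.
On "dactyl": the first step gives "dlayct", and the second then gives "dlayc".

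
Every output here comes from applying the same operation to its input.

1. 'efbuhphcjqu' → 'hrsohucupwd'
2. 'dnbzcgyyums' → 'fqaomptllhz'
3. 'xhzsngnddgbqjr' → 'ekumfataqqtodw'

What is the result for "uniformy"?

lhavsbez

Each output is the input with this applied: move the last character to the front, then shift every letter 13 places forward in the alphabet (wrapping around) — i.e. ROT13.
"uniformy" → "lhavsbez".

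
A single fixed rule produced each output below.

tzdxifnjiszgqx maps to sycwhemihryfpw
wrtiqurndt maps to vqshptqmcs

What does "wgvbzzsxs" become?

vfuayyrwr

The rule is to shift every letter 1 place backward in the alphabet (wrapping around).
Doing the same to "wgvbzzsxs": "vfuayyrwr".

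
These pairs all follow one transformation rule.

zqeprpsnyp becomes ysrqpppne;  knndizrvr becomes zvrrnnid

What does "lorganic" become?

ronigca

Each output is the input with this applied: delete the first character, then sort the characters into reverse alphabetical order.
Starting from "lorganic": after the first operation, "organic"; after the second, "ronigca".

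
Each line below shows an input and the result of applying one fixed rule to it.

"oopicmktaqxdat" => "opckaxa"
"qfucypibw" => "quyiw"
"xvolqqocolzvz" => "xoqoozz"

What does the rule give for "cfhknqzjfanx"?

chnzfn

Looking at the pairs, the operation is to keep every other character starting from the first (positions 1st, 3rd, 5th, ...).
Doing the same to "cfhknqzjfanx": "chnzfn".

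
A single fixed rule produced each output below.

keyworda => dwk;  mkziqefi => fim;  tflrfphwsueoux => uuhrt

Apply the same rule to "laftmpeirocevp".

voetl

The pattern: keep one character in every 3, starting at position 1 (positions 1st, 4th, 7th, ...), then reverse the string.
Working it through for "laftmpeirocevp": intermediate "lteov", final "voetl".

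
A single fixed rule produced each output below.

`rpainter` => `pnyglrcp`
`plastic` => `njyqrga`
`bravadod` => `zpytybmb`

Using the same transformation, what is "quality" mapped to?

The transformation: shift every letter 2 places backward in the alphabet (wrapping around).
"quality" → "osyjgrw".

osyjgrw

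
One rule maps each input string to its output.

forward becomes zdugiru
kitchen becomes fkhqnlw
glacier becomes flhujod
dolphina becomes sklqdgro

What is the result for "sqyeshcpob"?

What's happening: shift every letter 3 places forward in the alphabet (wrapping around), then move the first 3 characters to the end (rotate left by 3).
"sqyeshcpob" → "vtbhvkfsre" → "hvkfsrevtb".

hvkfsrevtb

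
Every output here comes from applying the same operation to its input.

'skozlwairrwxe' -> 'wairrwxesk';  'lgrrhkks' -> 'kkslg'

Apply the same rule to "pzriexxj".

xxjpz

The transformation: move the first 2 characters to the end (rotate left by 2), then delete the first 3 characters.
For "pzriexxj", step one produces "riexxjpz"; step two turns that into "xxjpz".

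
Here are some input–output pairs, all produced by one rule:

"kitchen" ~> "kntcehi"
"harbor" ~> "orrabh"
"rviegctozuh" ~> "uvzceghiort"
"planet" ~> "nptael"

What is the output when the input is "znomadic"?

nozacdim

The transformation: sort the characters into alphabetical order, then move the last 3 characters to the front (rotate right by 3).
Doing the same to "znomadic": "nozacdim".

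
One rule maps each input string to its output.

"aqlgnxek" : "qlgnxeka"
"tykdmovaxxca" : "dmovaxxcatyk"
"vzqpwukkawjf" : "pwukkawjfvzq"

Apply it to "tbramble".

bramblet

The transformation: swap the front and back halves of the string, then move the last 3 characters to the front (rotate right by 3).
Doing the same to "tbramble": "bramblet".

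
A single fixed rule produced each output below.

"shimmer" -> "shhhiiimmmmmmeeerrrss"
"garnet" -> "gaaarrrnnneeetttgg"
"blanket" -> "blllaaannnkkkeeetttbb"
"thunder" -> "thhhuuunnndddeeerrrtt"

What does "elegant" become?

The pattern: repeat every character 3 times, then move the first 2 characters to the end (rotate left by 2).
Working it through for "elegant": intermediate "eeellleeegggaaannnttt", final "ellleeegggaaannntttee".

ellleeegggaaannntttee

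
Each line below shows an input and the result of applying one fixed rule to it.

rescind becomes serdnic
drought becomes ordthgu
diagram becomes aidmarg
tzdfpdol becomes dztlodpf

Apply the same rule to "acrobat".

rcatabo

The transformation: reverse the string, then move the last 3 characters to the front (rotate right by 3).
Applying both steps to "acrobat": "taborca", then "rcatabo".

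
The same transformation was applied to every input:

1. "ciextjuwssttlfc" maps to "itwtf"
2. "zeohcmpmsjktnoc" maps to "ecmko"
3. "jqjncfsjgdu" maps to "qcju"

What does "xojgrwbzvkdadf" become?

What's happening: keep one character in every 3, starting at position 2 (positions 2nd, 5th, 8th, ...).
"xojgrwbzvkdadf" → "orzdf".

orzdf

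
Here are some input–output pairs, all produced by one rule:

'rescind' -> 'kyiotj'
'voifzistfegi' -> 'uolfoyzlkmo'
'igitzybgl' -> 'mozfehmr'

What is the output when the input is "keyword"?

kecuxj

Looking at the pairs, the operation is to shift every letter 6 places forward in the alphabet (wrapping around), then delete the first character.
Applying both steps to "keyword": "qkecuxj", then "kecuxj".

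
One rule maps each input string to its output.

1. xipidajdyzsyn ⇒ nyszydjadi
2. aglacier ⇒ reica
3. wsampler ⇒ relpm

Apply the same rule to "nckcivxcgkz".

zkgcxvic

What's happening: reverse the string, then delete the last 3 characters.
Working it through for "nckcivxcgkz": intermediate "zkgcxvickcn", final "zkgcxvic".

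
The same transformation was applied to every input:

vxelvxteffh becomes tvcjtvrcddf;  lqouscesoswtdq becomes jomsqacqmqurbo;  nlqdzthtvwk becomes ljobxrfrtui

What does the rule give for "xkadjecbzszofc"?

viybhcazxqxmda

Rule — shift every letter 2 places backward in the alphabet (wrapping around).
"xkadjecbzszofc" → "viybhcazxqxmda".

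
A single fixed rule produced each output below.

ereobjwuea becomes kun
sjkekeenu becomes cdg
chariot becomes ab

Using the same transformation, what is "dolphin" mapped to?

ha

In each case the input is transformed by: shift every letter 7 places backward in the alphabet (wrapping around), then keep one character in every 3, starting at position 2 (positions 2nd, 5th, 8th, ...).
Applying that to "dolphin" gives "ha".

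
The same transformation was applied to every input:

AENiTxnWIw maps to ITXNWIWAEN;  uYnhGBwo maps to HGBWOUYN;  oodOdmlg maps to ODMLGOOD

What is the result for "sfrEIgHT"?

EIGHTSFR

The pattern: move the first 3 characters to the end (rotate left by 3), then convert every letter to uppercase.
"sfrEIgHT" → "EIGHTSFR".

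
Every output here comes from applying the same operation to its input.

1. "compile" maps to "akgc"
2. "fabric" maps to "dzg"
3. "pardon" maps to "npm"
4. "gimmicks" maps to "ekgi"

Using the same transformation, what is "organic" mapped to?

mela

The transformation: shift every letter 2 places backward in the alphabet (wrapping around), then keep every other character starting from the first (positions 1st, 3rd, 5th, ...).
"organic" → "mela".
(Check on "gimmicks": → "egkkgaiq" → "ekgi" ✓)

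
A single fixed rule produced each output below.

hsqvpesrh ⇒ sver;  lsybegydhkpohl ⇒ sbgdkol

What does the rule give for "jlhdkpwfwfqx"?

ldpffx

The transformation: keep every other character starting from the second (positions 2nd, 4th, 6th, ...).
So "jlhdkpwfwfqx" becomes "ldpffx".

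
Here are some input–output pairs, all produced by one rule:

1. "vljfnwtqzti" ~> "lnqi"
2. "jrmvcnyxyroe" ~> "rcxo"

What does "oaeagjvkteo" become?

agko

In each case the input is transformed by: keep one character in every 3, starting at position 2 (positions 2nd, 5th, 8th, ...).
So "oaeagjvkteo" becomes "agko".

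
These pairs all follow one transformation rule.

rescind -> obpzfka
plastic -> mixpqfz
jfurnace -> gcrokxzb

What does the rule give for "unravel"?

Each output is the input with this applied: shift every letter 3 places backward in the alphabet (wrapping around).
"unravel" → "rkoxsbi".

rkoxsbi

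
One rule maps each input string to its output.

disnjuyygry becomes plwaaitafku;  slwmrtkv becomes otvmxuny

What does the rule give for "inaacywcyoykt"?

ceayeaqamvkpc

The transformation: move the first 3 characters to the end (rotate left by 3), then shift every letter 2 places forward in the alphabet (wrapping around).
Applying both steps to "inaacywcyoykt": "acywcyoyktina", then "ceayeaqamvkpc".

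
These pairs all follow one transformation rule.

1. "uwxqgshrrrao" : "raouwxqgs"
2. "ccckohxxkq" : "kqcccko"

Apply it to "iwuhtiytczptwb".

ptwbiwuhtiy

Each output is the input with this applied: swap the front and back halves of the string, then delete the first 3 characters.
On "iwuhtiytczptwb": the first step gives "tczptwbiwuhtiy", and the second then gives "ptwbiwuhtiy".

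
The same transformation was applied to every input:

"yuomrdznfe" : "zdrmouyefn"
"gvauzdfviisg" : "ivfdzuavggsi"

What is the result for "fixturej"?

What's happening: move the last 3 characters to the front (rotate right by 3), then reverse the string.
Applying both steps to "fixturej": "rejfixtu", then "utxifjer".

utxifjer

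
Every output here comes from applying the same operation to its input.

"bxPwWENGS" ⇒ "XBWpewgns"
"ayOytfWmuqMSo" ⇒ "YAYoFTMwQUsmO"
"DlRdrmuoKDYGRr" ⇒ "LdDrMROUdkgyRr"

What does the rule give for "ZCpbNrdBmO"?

The rule is to swap each adjacent pair of characters (1↔2, 3↔4, ...), then flip the case of every letter.
Working it through for "ZCpbNrdBmO": intermediate "CZbprNBdOm", final "czBPRnbDoM".

czBPRnbDoM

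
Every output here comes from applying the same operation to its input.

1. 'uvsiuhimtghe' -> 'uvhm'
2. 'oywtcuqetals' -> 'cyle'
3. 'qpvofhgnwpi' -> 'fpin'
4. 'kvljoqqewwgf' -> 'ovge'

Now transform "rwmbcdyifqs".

cwsi

The rule is to keep one character in every 3, starting at position 2 (positions 2nd, 5th, 8th, ...), then swap each adjacent pair of characters (1↔2, 3↔4, ...).
On "rwmbcdyifqs" that produces "cwsi".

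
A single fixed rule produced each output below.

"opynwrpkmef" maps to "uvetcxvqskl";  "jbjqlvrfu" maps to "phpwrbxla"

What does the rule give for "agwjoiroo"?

In each case the input is transformed by: shift every letter 6 places forward in the alphabet (wrapping around).
On "agwjoiroo" that produces "gmcpuoxuu".

gmcpuoxuu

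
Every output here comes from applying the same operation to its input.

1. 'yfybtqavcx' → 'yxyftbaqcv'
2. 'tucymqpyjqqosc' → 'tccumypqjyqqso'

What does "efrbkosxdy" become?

The rule is to move the last character to the front, then swap each adjacent pair of characters (1↔2, 3↔4, ...).
"efrbkosxdy" → "yefrbkosxd" → "eyrfkbsodx".
(Check on "yfybtqavcx": → "xyfybtqavc" → "yxyftbaqcv" ✓)

eyrfkbsodx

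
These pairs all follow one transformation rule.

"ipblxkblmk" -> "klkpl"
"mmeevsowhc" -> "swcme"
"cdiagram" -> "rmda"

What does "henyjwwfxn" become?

wfney

What's happening: keep every other character starting from the second (positions 2nd, 4th, 6th, ...), then move the first 2 characters to the end (rotate left by 2).
"henyjwwfxn" → "wfney".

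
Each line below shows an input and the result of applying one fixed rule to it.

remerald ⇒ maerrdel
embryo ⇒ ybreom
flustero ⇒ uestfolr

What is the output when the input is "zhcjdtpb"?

Each output is the input with this applied: take characters alternately from the front and the back (1st, last, 2nd, 2nd-last, ...), then swap the front and back halves of the string.
"zhcjdtpb" → "zbhpctjd" → "ctjdzbhp".

ctjdzbhp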